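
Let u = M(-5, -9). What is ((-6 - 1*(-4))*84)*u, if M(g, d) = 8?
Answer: -1344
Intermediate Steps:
u = 8
((-6 - 1*(-4))*84)*u = ((-6 - 1*(-4))*84)*8 = ((-6 + 4)*84)*8 = -2*84*8 = -168*8 = -1344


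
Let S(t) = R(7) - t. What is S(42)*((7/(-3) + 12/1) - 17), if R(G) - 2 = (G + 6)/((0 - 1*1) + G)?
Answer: 2497/9 ≈ 277.44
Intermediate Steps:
R(G) = 2 + (6 + G)/(-1 + G) (R(G) = 2 + (G + 6)/((0 - 1*1) + G) = 2 + (6 + G)/((0 - 1) + G) = 2 + (6 + G)/(-1 + G))
S(t) = 25/6 - t (S(t) = (4 + 3*7)/(-1 + 7) - t = (4 + 21)/6 - t = (1/6)*25 - t = 25/6 - t)
S(42)*((7/(-3) + 12/1) - 17) = (25/6 - 1*42)*((7/(-3) + 12/1) - 17) = (25/6 - 42)*((7*(-1/3) + 12*1) - 17) = -227*((-7/3 + 12) - 17)/6 = -227*(29/3 - 17)/6 = -227/6*(-22/3) = 2497/9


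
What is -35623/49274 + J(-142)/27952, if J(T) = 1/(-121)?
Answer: -60241937445/83327064304 ≈ -0.72296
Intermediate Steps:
J(T) = -1/121
-35623/49274 + J(-142)/27952 = -35623/49274 - 1/121/27952 = -35623*1/49274 - 1/121*1/27952 = -35623/49274 - 1/3382192 = -60241937445/83327064304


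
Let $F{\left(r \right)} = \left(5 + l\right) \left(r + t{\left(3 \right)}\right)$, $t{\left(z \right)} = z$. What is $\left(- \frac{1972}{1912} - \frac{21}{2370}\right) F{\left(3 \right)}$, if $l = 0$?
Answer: $- \frac{589224}{18881} \approx -31.207$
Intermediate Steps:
$F{\left(r \right)} = 15 + 5 r$ ($F{\left(r \right)} = \left(5 + 0\right) \left(r + 3\right) = 5 \left(3 + r\right) = 15 + 5 r$)
$\left(- \frac{1972}{1912} - \frac{21}{2370}\right) F{\left(3 \right)} = \left(- \frac{1972}{1912} - \frac{21}{2370}\right) \left(15 + 5 \cdot 3\right) = \left(\left(-1972\right) \frac{1}{1912} - \frac{7}{790}\right) \left(15 + 15\right) = \left(- \frac{493}{478} - \frac{7}{790}\right) 30 = \left(- \frac{98204}{94405}\right) 30 = - \frac{589224}{18881}$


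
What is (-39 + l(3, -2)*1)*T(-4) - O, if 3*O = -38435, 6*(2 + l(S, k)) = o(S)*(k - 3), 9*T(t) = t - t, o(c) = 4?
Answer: 38435/3 ≈ 12812.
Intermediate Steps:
T(t) = 0 (T(t) = (t - t)/9 = (⅑)*0 = 0)
l(S, k) = -4 + 2*k/3 (l(S, k) = -2 + (4*(k - 3))/6 = -2 + (4*(-3 + k))/6 = -2 + (-12 + 4*k)/6 = -2 + (-2 + 2*k/3) = -4 + 2*k/3)
O = -38435/3 (O = (⅓)*(-38435) = -38435/3 ≈ -12812.)
(-39 + l(3, -2)*1)*T(-4) - O = (-39 + (-4 + (⅔)*(-2))*1)*0 - 1*(-38435/3) = (-39 + (-4 - 4/3)*1)*0 + 38435/3 = (-39 - 16/3*1)*0 + 38435/3 = (-39 - 16/3)*0 + 38435/3 = -133/3*0 + 38435/3 = 0 + 38435/3 = 38435/3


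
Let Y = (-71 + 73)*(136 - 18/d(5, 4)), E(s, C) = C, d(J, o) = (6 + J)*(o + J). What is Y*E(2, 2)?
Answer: 5976/11 ≈ 543.27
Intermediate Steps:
d(J, o) = (6 + J)*(J + o)
Y = 2988/11 (Y = (-71 + 73)*(136 - 18/(5² + 6*5 + 6*4 + 5*4)) = 2*(136 - 18/(25 + 30 + 24 + 20)) = 2*(136 - 18/99) = 2*(136 - 18*1/99) = 2*(136 - 2/11) = 2*(1494/11) = 2988/11 ≈ 271.64)
Y*E(2, 2) = (2988/11)*2 = 5976/11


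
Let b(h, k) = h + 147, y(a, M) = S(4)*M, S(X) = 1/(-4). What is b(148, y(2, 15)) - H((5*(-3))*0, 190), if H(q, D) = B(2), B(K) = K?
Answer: 293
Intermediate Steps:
S(X) = -¼
y(a, M) = -M/4
H(q, D) = 2
b(h, k) = 147 + h
b(148, y(2, 15)) - H((5*(-3))*0, 190) = (147 + 148) - 1*2 = 295 - 2 = 293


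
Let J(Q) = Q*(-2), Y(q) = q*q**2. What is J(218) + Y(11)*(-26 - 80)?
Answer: -141522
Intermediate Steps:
Y(q) = q**3
J(Q) = -2*Q
J(218) + Y(11)*(-26 - 80) = -2*218 + 11**3*(-26 - 80) = -436 + 1331*(-106) = -436 - 141086 = -141522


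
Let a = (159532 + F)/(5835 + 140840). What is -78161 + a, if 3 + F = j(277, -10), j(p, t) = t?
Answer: -11464105156/146675 ≈ -78160.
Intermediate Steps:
F = -13 (F = -3 - 10 = -13)
a = 159519/146675 (a = (159532 - 13)/(5835 + 140840) = 159519/146675 ≈ 1.0876)
-78161 + a = -78161 + 159519/146675 = -11464105156/146675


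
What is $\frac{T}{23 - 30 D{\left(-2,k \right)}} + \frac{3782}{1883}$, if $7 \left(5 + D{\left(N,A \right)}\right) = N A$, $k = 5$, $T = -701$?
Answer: $- \frac{3525279}{2845213} \approx -1.239$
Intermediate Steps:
$D{\left(N,A \right)} = -5 + \frac{A N}{7}$ ($D{\left(N,A \right)} = -5 + \frac{N A}{7} = -5 + \frac{A N}{7}$)
$\frac{T}{23 - 30 D{\left(-2,k \right)}} + \frac{3782}{1883} = - \frac{701}{23 - 30 \left(-5 + \frac{1}{7} \cdot 5 \left(-2\right)\right)} + \frac{3782}{1883} = - \frac{701}{23 - 30 \left(-5 - \frac{10}{7}\right)} + 3782 \cdot \frac{1}{1883} = - \frac{701}{23 - - \frac{1350}{7}} + \frac{3782}{1883} = - \frac{701}{23 + \frac{1350}{7}} + \frac{3782}{1883} = - \frac{701}{\frac{1511}{7}} + \frac{3782}{1883} = \left(-701\right) \frac{7}{1511} + \frac{3782}{1883} = - \frac{4907}{1511} + \frac{3782}{1883} = - \frac{3525279}{2845213}$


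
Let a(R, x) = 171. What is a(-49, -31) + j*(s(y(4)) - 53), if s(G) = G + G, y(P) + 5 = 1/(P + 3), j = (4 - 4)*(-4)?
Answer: 171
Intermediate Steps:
j = 0 (j = 0*(-4) = 0)
y(P) = -5 + 1/(3 + P) (y(P) = -5 + 1/(P + 3) = -5 + 1/(3 + P))
s(G) = 2*G
a(-49, -31) + j*(s(y(4)) - 53) = 171 + 0*(2*((-14 - 5*4)/(3 + 4)) - 53) = 171 + 0*(2*((-14 - 20)/7) - 53) = 171 + 0*(2*((1/7)*(-34)) - 53) = 171 + 0*(2*(-34/7) - 53) = 171 + 0*(-68/7 - 53) = 171 + 0*(-439/7) = 171 + 0 = 171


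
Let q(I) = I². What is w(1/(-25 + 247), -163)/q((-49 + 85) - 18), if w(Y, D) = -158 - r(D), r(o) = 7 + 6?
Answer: -19/36 ≈ -0.52778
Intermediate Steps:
r(o) = 13
w(Y, D) = -171 (w(Y, D) = -158 - 1*13 = -158 - 13 = -171)
w(1/(-25 + 247), -163)/q((-49 + 85) - 18) = -171/((-49 + 85) - 18)² = -171/(36 - 18)² = -171/(18²) = -171/324 = -171*1/324 = -19/36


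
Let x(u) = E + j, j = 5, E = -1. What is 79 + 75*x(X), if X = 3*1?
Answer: 379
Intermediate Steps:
X = 3
x(u) = 4 (x(u) = -1 + 5 = 4)
79 + 75*x(X) = 79 + 75*4 = 79 + 300 = 379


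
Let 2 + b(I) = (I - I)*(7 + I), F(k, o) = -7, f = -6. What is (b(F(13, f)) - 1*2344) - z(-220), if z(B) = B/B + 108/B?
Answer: -129058/55 ≈ -2346.5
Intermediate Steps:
z(B) = 1 + 108/B
b(I) = -2 (b(I) = -2 + (I - I)*(7 + I) = -2 + 0*(7 + I) = -2 + 0 = -2)
(b(F(13, f)) - 1*2344) - z(-220) = (-2 - 1*2344) - (108 - 220)/(-220) = (-2 - 2344) - (-1)*(-112)/220 = -2346 - 1*28/55 = -2346 - 28/55 = -129058/55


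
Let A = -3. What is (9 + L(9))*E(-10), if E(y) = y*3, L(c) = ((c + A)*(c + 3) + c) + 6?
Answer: -2880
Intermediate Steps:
L(c) = 6 + c + (-3 + c)*(3 + c) (L(c) = ((c - 3)*(c + 3) + c) + 6 = ((-3 + c)*(3 + c) + c) + 6 = (c + (-3 + c)*(3 + c)) + 6 = 6 + c + (-3 + c)*(3 + c))
E(y) = 3*y
(9 + L(9))*E(-10) = (9 + (-3 + 9 + 9**2))*(3*(-10)) = (9 + (-3 + 9 + 81))*(-30) = (9 + 87)*(-30) = 96*(-30) = -2880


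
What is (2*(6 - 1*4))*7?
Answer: 28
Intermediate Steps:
(2*(6 - 1*4))*7 = (2*(6 - 4))*7 = (2*2)*7 = 4*7 = 28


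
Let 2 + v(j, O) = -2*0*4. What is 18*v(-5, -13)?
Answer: -36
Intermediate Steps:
v(j, O) = -2 (v(j, O) = -2 - 2*0*4 = -2 + 0*4 = -2 + 0 = -2)
18*v(-5, -13) = 18*(-2) = -36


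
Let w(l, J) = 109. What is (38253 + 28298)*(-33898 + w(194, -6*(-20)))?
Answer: -2248691739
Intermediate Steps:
(38253 + 28298)*(-33898 + w(194, -6*(-20))) = (38253 + 28298)*(-33898 + 109) = 66551*(-33789) = -2248691739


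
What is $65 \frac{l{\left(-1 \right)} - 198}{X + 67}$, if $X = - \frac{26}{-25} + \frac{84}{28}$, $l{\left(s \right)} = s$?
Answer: $- \frac{323375}{1776} \approx -182.08$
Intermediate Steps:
$X = \frac{101}{25}$ ($X = \left(-26\right) \left(- \frac{1}{25}\right) + 84 \cdot \frac{1}{28} = \frac{26}{25} + 3 = \frac{101}{25} \approx 4.04$)
$65 \frac{l{\left(-1 \right)} - 198}{X + 67} = 65 \frac{-1 - 198}{\frac{101}{25} + 67} = 65 \left(- \frac{199}{\frac{1776}{25}}\right) = 65 \left(\left(-199\right) \frac{25}{1776}\right) = 65 \left(- \frac{4975}{1776}\right) = - \frac{323375}{1776}$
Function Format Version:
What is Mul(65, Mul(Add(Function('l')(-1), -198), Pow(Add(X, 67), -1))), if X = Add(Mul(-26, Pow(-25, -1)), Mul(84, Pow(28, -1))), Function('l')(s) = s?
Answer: Rational(-323375, 1776) ≈ -182.08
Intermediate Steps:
X = Rational(101, 25) (X = Add(Mul(-26, Rational(-1, 25)), Mul(84, Rational(1, 28))) = Add(Rational(26, 25), 3) = Rational(101, 25) ≈ 4.0400)
Mul(65, Mul(Add(Function('l')(-1), -198), Pow(Add(X, 67), -1))) = Mul(65, Mul(Add(-1, -198), Pow(Add(Rational(101, 25), 67), -1))) = Mul(65, Mul(-199, Pow(Rational(1776, 25), -1))) = Mul(65, Mul(-199, Rational(25, 1776))) = Mul(65, Rational(-4975, 1776)) = Rational(-323375, 1776)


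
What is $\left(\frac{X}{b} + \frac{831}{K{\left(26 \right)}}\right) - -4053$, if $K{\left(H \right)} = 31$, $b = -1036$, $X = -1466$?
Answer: $\frac{65536255}{16058} \approx 4081.2$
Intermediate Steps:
$\left(\frac{X}{b} + \frac{831}{K{\left(26 \right)}}\right) - -4053 = \left(- \frac{1466}{-1036} + \frac{831}{31}\right) - -4053 = \left(\left(-1466\right) \left(- \frac{1}{1036}\right) + 831 \cdot \frac{1}{31}\right) + 4053 = \left(\frac{733}{518} + \frac{831}{31}\right) + 4053 = \frac{453181}{16058} + 4053 = \frac{65536255}{16058}$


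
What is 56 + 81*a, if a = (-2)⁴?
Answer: 1352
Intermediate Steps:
a = 16
56 + 81*a = 56 + 81*16 = 56 + 1296 = 1352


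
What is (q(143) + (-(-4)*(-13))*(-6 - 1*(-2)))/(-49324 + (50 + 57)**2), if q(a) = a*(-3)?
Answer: 221/37875 ≈ 0.0058350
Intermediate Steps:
q(a) = -3*a
(q(143) + (-(-4)*(-13))*(-6 - 1*(-2)))/(-49324 + (50 + 57)**2) = (-3*143 + (-(-4)*(-13))*(-6 - 1*(-2)))/(-49324 + (50 + 57)**2) = (-429 + (-4*13)*(-6 + 2))/(-49324 + 107**2) = (-429 - 52*(-4))/(-49324 + 11449) = (-429 + 208)/(-37875) = -221*(-1/37875) = 221/37875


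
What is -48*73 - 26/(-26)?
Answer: -3503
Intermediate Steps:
-48*73 - 26/(-26) = -3504 - 26*(-1/26) = -3504 + 1 = -3503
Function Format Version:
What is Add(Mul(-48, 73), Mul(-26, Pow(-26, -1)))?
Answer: -3503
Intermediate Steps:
Add(Mul(-48, 73), Mul(-26, Pow(-26, -1))) = Add(-3504, Mul(-26, Rational(-1, 26))) = Add(-3504, 1) = -3503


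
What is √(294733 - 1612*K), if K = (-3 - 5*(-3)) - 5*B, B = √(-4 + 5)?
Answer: √283449 ≈ 532.40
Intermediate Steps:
B = 1 (B = √1 = 1)
K = 7 (K = (-3 - 5*(-3)) - 5*1 = (-3 + 15) - 5 = 12 - 5 = 7)
√(294733 - 1612*K) = √(294733 - 1612*7) = √(294733 - 11284) = √283449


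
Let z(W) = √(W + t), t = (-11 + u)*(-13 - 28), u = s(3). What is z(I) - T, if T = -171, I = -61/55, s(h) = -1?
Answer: 171 + 7*√30305/55 ≈ 193.16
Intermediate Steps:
u = -1
I = -61/55 (I = -61*1/55 = -61/55 ≈ -1.1091)
t = 492 (t = (-11 - 1)*(-13 - 28) = -12*(-41) = 492)
z(W) = √(492 + W) (z(W) = √(W + 492) = √(492 + W))
z(I) - T = √(492 - 61/55) - 1*(-171) = √(26999/55) + 171 = 7*√30305/55 + 171 = 171 + 7*√30305/55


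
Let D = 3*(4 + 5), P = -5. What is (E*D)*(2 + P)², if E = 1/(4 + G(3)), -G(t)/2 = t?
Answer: -243/2 ≈ -121.50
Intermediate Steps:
G(t) = -2*t
D = 27 (D = 3*9 = 27)
E = -½ (E = 1/(4 - 2*3) = 1/(4 - 6) = 1/(-2) = -½ ≈ -0.50000)
(E*D)*(2 + P)² = (-½*27)*(2 - 5)² = -27/2*(-3)² = -27/2*9 = -243/2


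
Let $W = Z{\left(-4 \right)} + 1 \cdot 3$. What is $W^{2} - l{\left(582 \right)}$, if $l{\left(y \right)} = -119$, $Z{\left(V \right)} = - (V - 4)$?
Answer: $240$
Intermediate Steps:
$Z{\left(V \right)} = 4 - V$ ($Z{\left(V \right)} = - (-4 + V) = 4 - V$)
$W = 11$ ($W = \left(4 - -4\right) + 1 \cdot 3 = \left(4 + 4\right) + 3 = 8 + 3 = 11$)
$W^{2} - l{\left(582 \right)} = 11^{2} - -119 = 121 + 119 = 240$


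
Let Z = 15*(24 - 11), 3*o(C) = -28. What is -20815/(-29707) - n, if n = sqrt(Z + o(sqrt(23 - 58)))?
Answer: 20815/29707 - sqrt(1671)/3 ≈ -12.925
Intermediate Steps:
o(C) = -28/3 (o(C) = (1/3)*(-28) = -28/3)
Z = 195 (Z = 15*13 = 195)
n = sqrt(1671)/3 (n = sqrt(195 - 28/3) = sqrt(557/3) = sqrt(1671)/3 ≈ 13.626)
-20815/(-29707) - n = -20815/(-29707) - sqrt(1671)/3 = -20815*(-1/29707) - sqrt(1671)/3 = 20815/29707 - sqrt(1671)/3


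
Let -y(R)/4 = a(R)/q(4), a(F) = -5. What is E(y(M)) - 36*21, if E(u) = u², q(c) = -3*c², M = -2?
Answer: -108839/144 ≈ -755.83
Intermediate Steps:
y(R) = -5/12 (y(R) = -(-20)/((-3*4²)) = -(-20)/((-3*16)) = -(-20)/(-48) = -(-20)*(-1)/48 = -4*5/48 = -5/12)
E(y(M)) - 36*21 = (-5/12)² - 36*21 = 25/144 - 756 = -108839/144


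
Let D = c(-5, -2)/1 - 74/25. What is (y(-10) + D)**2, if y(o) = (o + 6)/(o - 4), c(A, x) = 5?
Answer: 165649/30625 ≈ 5.4089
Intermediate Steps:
y(o) = (6 + o)/(-4 + o)
D = 51/25 (D = 5/1 - 74/25 = 5*1 - 74*1/25 = 5 - 74/25 = 51/25 ≈ 2.0400)
(y(-10) + D)**2 = ((6 - 10)/(-4 - 10) + 51/25)**2 = (-4/(-14) + 51/25)**2 = (-1/14*(-4) + 51/25)**2 = (2/7 + 51/25)**2 = (407/175)**2 = 165649/30625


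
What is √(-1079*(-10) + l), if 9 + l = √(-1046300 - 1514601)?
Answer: √(10781 + I*√2560901) ≈ 104.12 + 7.6851*I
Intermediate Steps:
l = -9 + I*√2560901 (l = -9 + √(-1046300 - 1514601) = -9 + √(-2560901) = -9 + I*√2560901 ≈ -9.0 + 1600.3*I)
√(-1079*(-10) + l) = √(-1079*(-10) + (-9 + I*√2560901)) = √(10790 + (-9 + I*√2560901)) = √(10781 + I*√2560901)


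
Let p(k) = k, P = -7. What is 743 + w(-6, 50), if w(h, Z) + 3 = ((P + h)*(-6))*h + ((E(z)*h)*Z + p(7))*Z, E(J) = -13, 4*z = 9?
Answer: 195622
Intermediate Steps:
z = 9/4 (z = (¼)*9 = 9/4 ≈ 2.2500)
w(h, Z) = -3 + Z*(7 - 13*Z*h) + h*(42 - 6*h) (w(h, Z) = -3 + (((-7 + h)*(-6))*h + ((-13*h)*Z + 7)*Z) = -3 + ((42 - 6*h)*h + (-13*Z*h + 7)*Z) = -3 + (h*(42 - 6*h) + (7 - 13*Z*h)*Z) = -3 + (h*(42 - 6*h) + Z*(7 - 13*Z*h)) = -3 + (Z*(7 - 13*Z*h) + h*(42 - 6*h)) = -3 + Z*(7 - 13*Z*h) + h*(42 - 6*h))
743 + w(-6, 50) = 743 + (-3 - 6*(-6)² + 7*50 + 42*(-6) - 13*(-6)*50²) = 743 + (-3 - 6*36 + 350 - 252 - 13*(-6)*2500) = 743 + (-3 - 216 + 350 - 252 + 195000) = 743 + 194879 = 195622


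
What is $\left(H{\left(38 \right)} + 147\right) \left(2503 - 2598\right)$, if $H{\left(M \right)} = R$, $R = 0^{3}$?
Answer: $-13965$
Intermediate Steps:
$R = 0$
$H{\left(M \right)} = 0$
$\left(H{\left(38 \right)} + 147\right) \left(2503 - 2598\right) = \left(0 + 147\right) \left(2503 - 2598\right) = 147 \left(-95\right) = -13965$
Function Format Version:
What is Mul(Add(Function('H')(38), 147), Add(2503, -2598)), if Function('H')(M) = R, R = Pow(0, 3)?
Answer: -13965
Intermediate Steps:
R = 0
Function('H')(M) = 0
Mul(Add(Function('H')(38), 147), Add(2503, -2598)) = Mul(Add(0, 147), Add(2503, -2598)) = Mul(147, -95) = -13965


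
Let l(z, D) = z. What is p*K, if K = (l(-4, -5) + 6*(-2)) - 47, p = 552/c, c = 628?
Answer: -8694/157 ≈ -55.376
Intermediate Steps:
p = 138/157 (p = 552/628 = 552*(1/628) = 138/157 ≈ 0.87898)
K = -63 (K = (-4 + 6*(-2)) - 47 = (-4 - 12) - 47 = -16 - 47 = -63)
p*K = (138/157)*(-63) = -8694/157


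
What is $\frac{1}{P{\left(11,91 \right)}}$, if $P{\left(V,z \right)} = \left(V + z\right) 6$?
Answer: $\frac{1}{612} \approx 0.001634$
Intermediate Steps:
$P{\left(V,z \right)} = 6 V + 6 z$
$\frac{1}{P{\left(11,91 \right)}} = \frac{1}{6 \cdot 11 + 6 \cdot 91} = \frac{1}{66 + 546} = \frac{1}{612}$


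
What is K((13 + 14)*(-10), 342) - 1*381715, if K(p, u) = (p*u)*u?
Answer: -31961995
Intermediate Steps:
K(p, u) = p*u²
K((13 + 14)*(-10), 342) - 1*381715 = ((13 + 14)*(-10))*342² - 1*381715 = (27*(-10))*116964 - 381715 = -270*116964 - 381715 = -31580280 - 381715 = -31961995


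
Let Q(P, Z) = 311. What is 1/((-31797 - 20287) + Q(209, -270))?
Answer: -1/51773 ≈ -1.9315e-5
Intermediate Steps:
1/((-31797 - 20287) + Q(209, -270)) = 1/((-31797 - 20287) + 311) = 1/(-52084 + 311) = 1/(-51773) = -1/51773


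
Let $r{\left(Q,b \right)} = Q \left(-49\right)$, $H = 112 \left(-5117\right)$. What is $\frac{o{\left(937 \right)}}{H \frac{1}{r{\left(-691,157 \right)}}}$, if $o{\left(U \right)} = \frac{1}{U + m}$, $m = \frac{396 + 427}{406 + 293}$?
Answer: $- \frac{483009}{7670073056} \approx -6.2973 \cdot 10^{-5}$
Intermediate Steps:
$m = \frac{823}{699} \approx 1.1774$
$H = -573104$
$r{\left(Q,b \right)} = - 49 Q$
$o{\left(U \right)} = \frac{1}{\frac{823}{699} + U}$ ($o{\left(U \right)} = \frac{1}{U + \frac{823}{699}} = \frac{1}{\frac{823}{699} + U}$)
$\frac{o{\left(937 \right)}}{H \frac{1}{r{\left(-691,157 \right)}}} = \frac{699 \frac{1}{823 + 699 \cdot 937}}{\left(-573104\right) \frac{1}{\left(-49\right) \left(-691\right)}} = \frac{699 \frac{1}{823 + 654963}}{\left(-573104\right) \frac{1}{33859}} = \frac{699 \cdot \frac{1}{655786}}{\left(-573104\right) \frac{1}{33859}} = \frac{699 \cdot \frac{1}{655786}}{- \frac{11696}{691}} = \frac{699}{655786} \left(- \frac{691}{11696}\right) = - \frac{483009}{7670073056}$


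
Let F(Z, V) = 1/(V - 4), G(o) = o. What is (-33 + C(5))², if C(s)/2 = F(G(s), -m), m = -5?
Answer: 961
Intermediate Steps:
F(Z, V) = 1/(-4 + V)
C(s) = 2 (C(s) = 2/(-4 - 1*(-5)) = 2/(-4 + 5) = 2/1 = 2*1 = 2)
(-33 + C(5))² = (-33 + 2)² = (-31)² = 961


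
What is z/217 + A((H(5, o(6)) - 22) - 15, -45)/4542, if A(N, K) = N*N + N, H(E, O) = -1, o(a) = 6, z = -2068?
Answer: -4543877/492807 ≈ -9.2204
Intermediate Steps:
A(N, K) = N + N² (A(N, K) = N² + N = N + N²)
z/217 + A((H(5, o(6)) - 22) - 15, -45)/4542 = -2068/217 + (((-1 - 22) - 15)*(1 + ((-1 - 22) - 15)))/4542 = -2068*1/217 + ((-23 - 15)*(1 + (-23 - 15)))*(1/4542) = -2068/217 - 38*(1 - 38)*(1/4542) = -2068/217 - 38*(-37)*(1/4542) = -2068/217 + 1406*(1/4542) = -2068/217 + 703/2271 = -4543877/492807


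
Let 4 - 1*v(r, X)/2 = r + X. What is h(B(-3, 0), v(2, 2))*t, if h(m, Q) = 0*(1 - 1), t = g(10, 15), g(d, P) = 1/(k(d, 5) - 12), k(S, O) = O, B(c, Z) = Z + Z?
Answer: 0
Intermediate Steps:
B(c, Z) = 2*Z
g(d, P) = -⅐ (g(d, P) = 1/(5 - 12) = 1/(-7) = -⅐)
t = -⅐ ≈ -0.14286
v(r, X) = 8 - 2*X - 2*r (v(r, X) = 8 - 2*(r + X) = 8 - 2*(X + r) = 8 + (-2*X - 2*r) = 8 - 2*X - 2*r)
h(m, Q) = 0 (h(m, Q) = 0*0 = 0)
h(B(-3, 0), v(2, 2))*t = 0*(-⅐) = 0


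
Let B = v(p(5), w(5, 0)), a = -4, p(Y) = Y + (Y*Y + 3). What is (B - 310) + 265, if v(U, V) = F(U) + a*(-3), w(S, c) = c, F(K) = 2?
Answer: -31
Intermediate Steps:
p(Y) = 3 + Y + Y² (p(Y) = Y + (Y² + 3) = Y + (3 + Y²) = 3 + Y + Y²)
v(U, V) = 14 (v(U, V) = 2 - 4*(-3) = 2 + 12 = 14)
B = 14
(B - 310) + 265 = (14 - 310) + 265 = -296 + 265 = -31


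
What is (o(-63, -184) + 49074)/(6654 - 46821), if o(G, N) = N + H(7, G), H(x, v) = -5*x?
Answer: -16285/13389 ≈ -1.2163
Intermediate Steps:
o(G, N) = -35 + N (o(G, N) = N - 5*7 = N - 35 = -35 + N)
(o(-63, -184) + 49074)/(6654 - 46821) = ((-35 - 184) + 49074)/(6654 - 46821) = (-219 + 49074)/(-40167) = 48855*(-1/40167) = -16285/13389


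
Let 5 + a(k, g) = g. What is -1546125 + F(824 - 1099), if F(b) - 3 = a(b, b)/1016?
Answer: -196357529/127 ≈ -1.5461e+6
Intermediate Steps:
a(k, g) = -5 + g
F(b) = 3043/1016 + b/1016 (F(b) = 3 + (-5 + b)/1016 = 3 + (-5 + b)*(1/1016) = 3 + (-5/1016 + b/1016) = 3043/1016 + b/1016)
-1546125 + F(824 - 1099) = -1546125 + (3043/1016 + (824 - 1099)/1016) = -1546125 + (3043/1016 + (1/1016)*(-275)) = -1546125 + (3043/1016 - 275/1016) = -1546125 + 346/127 = -196357529/127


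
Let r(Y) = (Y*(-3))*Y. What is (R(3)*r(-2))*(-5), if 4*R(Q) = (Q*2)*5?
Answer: 450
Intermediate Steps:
r(Y) = -3*Y**2 (r(Y) = (-3*Y)*Y = -3*Y**2)
R(Q) = 5*Q/2 (R(Q) = ((Q*2)*5)/4 = ((2*Q)*5)/4 = (10*Q)/4 = 5*Q/2)
(R(3)*r(-2))*(-5) = (((5/2)*3)*(-3*(-2)**2))*(-5) = (15*(-3*4)/2)*(-5) = ((15/2)*(-12))*(-5) = -90*(-5) = 450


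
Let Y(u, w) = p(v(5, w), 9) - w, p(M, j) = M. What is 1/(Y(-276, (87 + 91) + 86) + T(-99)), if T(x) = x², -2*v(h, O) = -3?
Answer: 2/19077 ≈ 0.00010484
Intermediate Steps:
v(h, O) = 3/2 (v(h, O) = -½*(-3) = 3/2)
Y(u, w) = 3/2 - w
1/(Y(-276, (87 + 91) + 86) + T(-99)) = 1/((3/2 - ((87 + 91) + 86)) + (-99)²) = 1/((3/2 - (178 + 86)) + 9801) = 1/((3/2 - 1*264) + 9801) = 1/((3/2 - 264) + 9801) = 1/(-525/2 + 9801) = 1/(19077/2) = 2/19077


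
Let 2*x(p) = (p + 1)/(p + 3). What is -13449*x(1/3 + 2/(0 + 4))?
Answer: -147939/46 ≈ -3216.1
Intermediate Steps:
x(p) = (1 + p)/(2*(3 + p)) (x(p) = ((p + 1)/(p + 3))/2 = ((1 + p)/(3 + p))/2 = (1 + p)/(2*(3 + p)))
-13449*x(1/3 + 2/(0 + 4)) = -13449*(1 + (1/3 + 2/(0 + 4)))/(2*(3 + (1/3 + 2/(0 + 4)))) = -13449*(1 + (1*(⅓) + 2/4))/(2*(3 + (1*(⅓) + 2/4))) = -13449*(1 + (⅓ + 2*(¼)))/(2*(3 + (⅓ + 2*(¼)))) = -13449*(1 + (⅓ + ½))/(2*(3 + (⅓ + ½))) = -13449*(1 + ⅚)/(2*(3 + ⅚)) = -13449*11/(2*23/6*6) = -13449*6*11/(2*23*6) = -13449*11/46 = -147939/46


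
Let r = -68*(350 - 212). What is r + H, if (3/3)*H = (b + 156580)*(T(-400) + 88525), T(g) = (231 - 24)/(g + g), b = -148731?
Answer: 555857048057/800 ≈ 6.9482e+8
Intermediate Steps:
T(g) = 207/(2*g) (T(g) = 207/((2*g)) = 207*(1/(2*g)) = 207/(2*g))
H = 555864555257/800 (H = (-148731 + 156580)*((207/2)/(-400) + 88525) = 7849*((207/2)*(-1/400) + 88525) = 7849*(-207/800 + 88525) = 7849*(70819793/800) = 555864555257/800 ≈ 6.9483e+8)
r = -9384 (r = -68*138 = -9384)
r + H = -9384 + 555864555257/800 = 555857048057/800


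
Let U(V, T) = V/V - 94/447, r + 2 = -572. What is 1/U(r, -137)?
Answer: 447/353 ≈ 1.2663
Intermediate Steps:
r = -574 (r = -2 - 572 = -574)
U(V, T) = 353/447 (U(V, T) = 1 - 94*1/447 = 1 - 94/447 = 353/447)
1/U(r, -137) = 1/(353/447) = 447/353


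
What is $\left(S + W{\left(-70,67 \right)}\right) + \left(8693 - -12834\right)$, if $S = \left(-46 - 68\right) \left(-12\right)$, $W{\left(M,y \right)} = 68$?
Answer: $22963$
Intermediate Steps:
$S = 1368$ ($S = \left(-114\right) \left(-12\right) = 1368$)
$\left(S + W{\left(-70,67 \right)}\right) + \left(8693 - -12834\right) = \left(1368 + 68\right) + \left(8693 - -12834\right) = 1436 + \left(8693 + 12834\right) = 1436 + 21527 = 22963$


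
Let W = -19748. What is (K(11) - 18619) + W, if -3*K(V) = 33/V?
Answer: -38368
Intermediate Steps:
K(V) = -11/V
(K(11) - 18619) + W = (-11/11 - 18619) - 19748 = (-11*1/11 - 18619) - 19748 = (-1 - 18619) - 19748 = -18620 - 19748 = -38368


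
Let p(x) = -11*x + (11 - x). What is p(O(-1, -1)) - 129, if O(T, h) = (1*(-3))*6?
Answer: 98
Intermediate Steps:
O(T, h) = -18 (O(T, h) = -3*6 = -18)
p(x) = 11 - 12*x
p(O(-1, -1)) - 129 = (11 - 12*(-18)) - 129 = (11 + 216) - 129 = 227 - 129 = 98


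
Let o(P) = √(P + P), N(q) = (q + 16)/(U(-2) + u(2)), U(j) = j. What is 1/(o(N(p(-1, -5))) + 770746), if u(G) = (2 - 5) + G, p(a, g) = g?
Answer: 1156119/891074094785 - I*√66/1782148189570 ≈ 1.2974e-6 - 4.5586e-12*I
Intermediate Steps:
u(G) = -3 + G
N(q) = -16/3 - q/3 (N(q) = (q + 16)/(-2 + (-3 + 2)) = (16 + q)/(-2 - 1) = (16 + q)/(-3) = (16 + q)*(-⅓) = -16/3 - q/3)
o(P) = √2*√P (o(P) = √(2*P) = √2*√P)
1/(o(N(p(-1, -5))) + 770746) = 1/(√2*√(-16/3 - ⅓*(-5)) + 770746) = 1/(√2*√(-16/3 + 5/3) + 770746) = 1/(√2*√(-11/3) + 770746) = 1/(√2*(I*√33/3) + 770746) = 1/(I*√66/3 + 770746) = 1/(770746 + I*√66/3)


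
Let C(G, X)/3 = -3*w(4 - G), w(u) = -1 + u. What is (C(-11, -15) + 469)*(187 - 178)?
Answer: 3087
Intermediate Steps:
C(G, X) = -27 + 9*G (C(G, X) = 3*(-3*(-1 + (4 - G))) = 3*(-3*(3 - G)) = 3*(-9 + 3*G) = -27 + 9*G)
(C(-11, -15) + 469)*(187 - 178) = ((-27 + 9*(-11)) + 469)*(187 - 178) = ((-27 - 99) + 469)*9 = (-126 + 469)*9 = 343*9 = 3087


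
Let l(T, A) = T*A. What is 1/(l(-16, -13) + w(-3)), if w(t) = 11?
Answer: 1/219 ≈ 0.0045662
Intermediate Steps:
l(T, A) = A*T
1/(l(-16, -13) + w(-3)) = 1/(-13*(-16) + 11) = 1/(208 + 11) = 1/219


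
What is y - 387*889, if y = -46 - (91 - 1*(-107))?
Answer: -344287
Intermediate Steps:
y = -244 (y = -46 - (91 + 107) = -46 - 1*198 = -46 - 198 = -244)
y - 387*889 = -244 - 387*889 = -244 - 344043 = -344287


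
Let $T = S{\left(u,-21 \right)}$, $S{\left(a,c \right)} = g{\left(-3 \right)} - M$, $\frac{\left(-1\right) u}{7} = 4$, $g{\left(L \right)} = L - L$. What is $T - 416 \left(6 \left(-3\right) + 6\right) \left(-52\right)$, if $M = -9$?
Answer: $-259575$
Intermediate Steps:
$g{\left(L \right)} = 0$
$u = -28$ ($u = \left(-7\right) 4 = -28$)
$S{\left(a,c \right)} = 9$ ($S{\left(a,c \right)} = 0 - -9 = 0 + 9 = 9$)
$T = 9$
$T - 416 \left(6 \left(-3\right) + 6\right) \left(-52\right) = 9 - 416 \left(6 \left(-3\right) + 6\right) \left(-52\right) = 9 - 416 \left(-18 + 6\right) \left(-52\right) = 9 - 416 \left(\left(-12\right) \left(-52\right)\right) = 9 - 259584 = -259575$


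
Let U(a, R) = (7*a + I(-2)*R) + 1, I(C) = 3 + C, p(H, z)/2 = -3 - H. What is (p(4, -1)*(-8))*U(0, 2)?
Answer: 336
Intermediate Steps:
p(H, z) = -6 - 2*H (p(H, z) = 2*(-3 - H) = -6 - 2*H)
U(a, R) = 1 + R + 7*a (U(a, R) = (7*a + (3 - 2)*R) + 1 = (7*a + 1*R) + 1 = (7*a + R) + 1 = (R + 7*a) + 1 = 1 + R + 7*a)
(p(4, -1)*(-8))*U(0, 2) = ((-6 - 2*4)*(-8))*(1 + 2 + 7*0) = ((-6 - 8)*(-8))*(1 + 2 + 0) = -14*(-8)*3 = 112*3 = 336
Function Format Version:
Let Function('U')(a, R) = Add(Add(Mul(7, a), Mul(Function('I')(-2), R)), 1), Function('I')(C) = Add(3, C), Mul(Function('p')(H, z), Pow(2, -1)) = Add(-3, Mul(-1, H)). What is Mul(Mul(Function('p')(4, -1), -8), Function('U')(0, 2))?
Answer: 336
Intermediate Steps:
Function('p')(H, z) = Add(-6, Mul(-2, H)) (Function('p')(H, z) = Mul(2, Add(-3, Mul(-1, H))) = Add(-6, Mul(-2, H)))
Function('U')(a, R) = Add(1, R, Mul(7, a)) (Function('U')(a, R) = Add(Add(Mul(7, a), Mul(Add(3, -2), R)), 1) = Add(Add(Mul(7, a), Mul(1, R)), 1) = Add(Add(Mul(7, a), R), 1) = Add(Add(R, Mul(7, a)), 1) = Add(1, R, Mul(7, a)))
Mul(Mul(Function('p')(4, -1), -8), Function('U')(0, 2)) = Mul(Mul(Add(-6, Mul(-2, 4)), -8), Add(1, 2, Mul(7, 0))) = Mul(Mul(Add(-6, -8), -8), Add(1, 2, 0)) = Mul(Mul(-14, -8), 3) = Mul(112, 3) = 336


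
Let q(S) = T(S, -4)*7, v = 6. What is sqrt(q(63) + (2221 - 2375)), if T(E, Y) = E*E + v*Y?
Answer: sqrt(27461) ≈ 165.71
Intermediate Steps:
T(E, Y) = E**2 + 6*Y (T(E, Y) = E*E + 6*Y = E**2 + 6*Y)
q(S) = -168 + 7*S**2 (q(S) = (S**2 + 6*(-4))*7 = (S**2 - 24)*7 = (-24 + S**2)*7 = -168 + 7*S**2)
sqrt(q(63) + (2221 - 2375)) = sqrt((-168 + 7*63**2) + (2221 - 2375)) = sqrt((-168 + 7*3969) - 154) = sqrt((-168 + 27783) - 154) = sqrt(27615 - 154) = sqrt(27461)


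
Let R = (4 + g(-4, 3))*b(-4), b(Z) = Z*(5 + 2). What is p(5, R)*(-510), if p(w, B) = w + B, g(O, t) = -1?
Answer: 40290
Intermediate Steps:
b(Z) = 7*Z (b(Z) = Z*7 = 7*Z)
R = -84 (R = (4 - 1)*(7*(-4)) = 3*(-28) = -84)
p(w, B) = B + w
p(5, R)*(-510) = (-84 + 5)*(-510) = -79*(-510) = 40290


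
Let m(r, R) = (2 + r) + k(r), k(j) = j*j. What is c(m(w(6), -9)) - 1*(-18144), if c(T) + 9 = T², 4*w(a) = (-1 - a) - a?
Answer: 4664761/256 ≈ 18222.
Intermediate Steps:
k(j) = j²
w(a) = -¼ - a/2 (w(a) = ((-1 - a) - a)/4 = (-1 - 2*a)/4 = -¼ - a/2)
m(r, R) = 2 + r + r² (m(r, R) = (2 + r) + r² = 2 + r + r²)
c(T) = -9 + T²
c(m(w(6), -9)) - 1*(-18144) = (-9 + (2 + (-¼ - ½*6) + (-¼ - ½*6)²)²) - 1*(-18144) = (-9 + (2 + (-¼ - 3) + (-¼ - 3)²)²) + 18144 = (-9 + (2 - 13/4 + (-13/4)²)²) + 18144 = (-9 + (2 - 13/4 + 169/16)²) + 18144 = (-9 + (149/16)²) + 18144 = (-9 + 22201/256) + 18144 = 19897/256 + 18144 = 4664761/256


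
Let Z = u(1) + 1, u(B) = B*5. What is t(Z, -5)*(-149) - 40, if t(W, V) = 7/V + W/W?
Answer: 98/5 ≈ 19.600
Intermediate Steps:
u(B) = 5*B
Z = 6 (Z = 5*1 + 1 = 5 + 1 = 6)
t(W, V) = 1 + 7/V (t(W, V) = 7/V + 1 = 1 + 7/V)
t(Z, -5)*(-149) - 40 = ((7 - 5)/(-5))*(-149) - 40 = -⅕*2*(-149) - 40 = -⅖*(-149) - 40 = 298/5 - 40 = 98/5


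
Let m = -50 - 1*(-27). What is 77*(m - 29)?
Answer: -4004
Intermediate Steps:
m = -23 (m = -50 + 27 = -23)
77*(m - 29) = 77*(-23 - 29) = 77*(-52) = -4004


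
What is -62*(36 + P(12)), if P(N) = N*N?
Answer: -11160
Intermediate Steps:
P(N) = N²
-62*(36 + P(12)) = -62*(36 + 12²) = -62*(36 + 144) = -62*180 = -11160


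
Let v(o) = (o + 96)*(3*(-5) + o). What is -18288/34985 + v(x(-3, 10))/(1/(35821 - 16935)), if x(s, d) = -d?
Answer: -1420562444788/34985 ≈ -4.0605e+7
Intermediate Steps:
v(o) = (-15 + o)*(96 + o) (v(o) = (96 + o)*(-15 + o) = (-15 + o)*(96 + o))
-18288/34985 + v(x(-3, 10))/(1/(35821 - 16935)) = -18288/34985 + (-1440 + (-1*10)² + 81*(-1*10))/(1/(35821 - 16935)) = -18288*1/34985 + (-1440 + (-10)² + 81*(-10))/(1/18886) = -18288/34985 + (-1440 + 100 - 810)/(1/18886) = -18288/34985 - 2150*18886 = -18288/34985 - 40604900 = -1420562444788/34985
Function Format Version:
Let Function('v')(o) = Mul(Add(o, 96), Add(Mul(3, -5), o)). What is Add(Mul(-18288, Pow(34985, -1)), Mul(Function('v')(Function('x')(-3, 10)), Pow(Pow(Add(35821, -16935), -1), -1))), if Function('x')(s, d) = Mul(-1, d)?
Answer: Rational(-1420562444788, 34985) ≈ -4.0605e+7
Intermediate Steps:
Function('v')(o) = Mul(Add(-15, o), Add(96, o)) (Function('v')(o) = Mul(Add(96, o), Add(-15, o)) = Mul(Add(-15, o), Add(96, o)))
Add(Mul(-18288, Pow(34985, -1)), Mul(Function('v')(Function('x')(-3, 10)), Pow(Pow(Add(35821, -16935), -1), -1))) = Add(Mul(-18288, Pow(34985, -1)), Mul(Add(-1440, Pow(Mul(-1, 10), 2), Mul(81, Mul(-1, 10))), Pow(Pow(Add(35821, -16935), -1), -1))) = Add(Mul(-18288, Rational(1, 34985)), Mul(Add(-1440, Pow(-10, 2), Mul(81, -10)), Pow(Pow(18886, -1), -1))) = Add(Rational(-18288, 34985), Mul(Add(-1440, 100, -810), Pow(Rational(1, 18886), -1))) = Add(Rational(-18288, 34985), Mul(-2150, 18886)) = Add(Rational(-18288, 34985), -40604900) = Rational(-1420562444788, 34985)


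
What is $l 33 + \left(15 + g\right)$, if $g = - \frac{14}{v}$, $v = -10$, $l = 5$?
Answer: $\frac{907}{5} \approx 181.4$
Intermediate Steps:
$g = \frac{7}{5}$ ($g = - \frac{14}{-10} = \left(-14\right) \left(- \frac{1}{10}\right) = \frac{7}{5} \approx 1.4$)
$l 33 + \left(15 + g\right) = 5 \cdot 33 + \left(15 + \frac{7}{5}\right) = 165 + \frac{82}{5} = \frac{907}{5}$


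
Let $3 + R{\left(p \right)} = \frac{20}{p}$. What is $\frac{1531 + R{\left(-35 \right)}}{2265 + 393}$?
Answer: $\frac{1782}{3101} \approx 0.57465$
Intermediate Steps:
$R{\left(p \right)} = -3 + \frac{20}{p}$
$\frac{1531 + R{\left(-35 \right)}}{2265 + 393} = \frac{1531 - \left(3 - \frac{20}{-35}\right)}{2265 + 393} = \frac{1531 + \left(-3 + 20 \left(- \frac{1}{35}\right)\right)}{2658} = \left(1531 - \frac{25}{7}\right) \frac{1}{2658} = \frac{10692}{7} \cdot \frac{1}{2658} = \frac{1782}{3101}$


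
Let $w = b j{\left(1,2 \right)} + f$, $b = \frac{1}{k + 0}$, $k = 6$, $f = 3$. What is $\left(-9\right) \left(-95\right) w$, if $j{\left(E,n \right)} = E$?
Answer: $\frac{5415}{2} \approx 2707.5$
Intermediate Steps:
$b = \frac{1}{6}$ ($b = \frac{1}{6 + 0} = \frac{1}{6} \approx 0.16667$)
$w = \frac{19}{6}$ ($w = \frac{1}{6} \cdot 1 + 3 = \frac{1}{6} + 3 = \frac{19}{6} \approx 3.1667$)
$\left(-9\right) \left(-95\right) w = \left(-9\right) \left(-95\right) \frac{19}{6} = 855 \cdot \frac{19}{6} = \frac{5415}{2}$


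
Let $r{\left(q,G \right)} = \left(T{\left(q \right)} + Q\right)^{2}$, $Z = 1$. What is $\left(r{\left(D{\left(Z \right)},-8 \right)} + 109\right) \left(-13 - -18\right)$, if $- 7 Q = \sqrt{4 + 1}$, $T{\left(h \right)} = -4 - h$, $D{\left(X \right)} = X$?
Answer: $\frac{32855}{49} + \frac{50 \sqrt{5}}{7} \approx 686.48$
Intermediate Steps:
$Q = - \frac{\sqrt{5}}{7}$ ($Q = - \frac{\sqrt{4 + 1}}{7} = - \frac{\sqrt{5}}{7} \approx -0.31944$)
$r{\left(q,G \right)} = \left(-4 - q - \frac{\sqrt{5}}{7}\right)^{2}$ ($r{\left(q,G \right)} = \left(\left(-4 - q\right) - \frac{\sqrt{5}}{7}\right)^{2} = \left(-4 - q - \frac{\sqrt{5}}{7}\right)^{2}$)
$\left(r{\left(D{\left(Z \right)},-8 \right)} + 109\right) \left(-13 - -18\right) = \left(\frac{\left(28 + \sqrt{5} + 7 \cdot 1\right)^{2}}{49} + 109\right) \left(-13 - -18\right) = \left(\frac{\left(28 + \sqrt{5} + 7\right)^{2}}{49} + 109\right) \left(-13 + 18\right) = \left(\frac{\left(35 + \sqrt{5}\right)^{2}}{49} + 109\right) 5 = \left(109 + \frac{\left(35 + \sqrt{5}\right)^{2}}{49}\right) 5 = 545 + \frac{5 \left(35 + \sqrt{5}\right)^{2}}{49}$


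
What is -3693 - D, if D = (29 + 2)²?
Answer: -4654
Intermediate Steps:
D = 961 (D = 31² = 961)
-3693 - D = -3693 - 1*961 = -3693 - 961 = -4654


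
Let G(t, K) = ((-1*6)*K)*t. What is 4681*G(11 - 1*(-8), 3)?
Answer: -1600902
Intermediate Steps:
G(t, K) = -6*K*t (G(t, K) = (-6*K)*t = -6*K*t)
4681*G(11 - 1*(-8), 3) = 4681*(-6*3*(11 - 1*(-8))) = 4681*(-6*3*(11 + 8)) = 4681*(-6*3*19) = 4681*(-342) = -1600902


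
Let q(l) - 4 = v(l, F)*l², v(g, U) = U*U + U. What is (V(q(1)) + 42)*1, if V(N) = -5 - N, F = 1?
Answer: 31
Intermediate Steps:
v(g, U) = U + U² (v(g, U) = U² + U = U + U²)
q(l) = 4 + 2*l² (q(l) = 4 + (1*(1 + 1))*l² = 4 + (1*2)*l² = 4 + 2*l²)
(V(q(1)) + 42)*1 = ((-5 - (4 + 2*1²)) + 42)*1 = ((-5 - (4 + 2*1)) + 42)*1 = ((-5 - (4 + 2)) + 42)*1 = ((-5 - 1*6) + 42)*1 = ((-5 - 6) + 42)*1 = (-11 + 42)*1 = 31*1 = 31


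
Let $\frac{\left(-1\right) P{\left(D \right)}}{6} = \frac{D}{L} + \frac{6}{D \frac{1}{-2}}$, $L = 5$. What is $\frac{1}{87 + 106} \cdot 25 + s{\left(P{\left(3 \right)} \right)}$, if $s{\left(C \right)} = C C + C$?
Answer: $\frac{2107027}{4825} \approx 436.69$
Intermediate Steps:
$P{\left(D \right)} = \frac{72}{D} - \frac{6 D}{5}$ ($P{\left(D \right)} = - 6 \left(\frac{D}{5} + \frac{6}{D \frac{1}{-2}}\right) = - 6 \left(D \frac{1}{5} + \frac{6}{D \left(- \frac{1}{2}\right)}\right) = - 6 \left(\frac{D}{5} + \frac{6}{\left(- \frac{1}{2}\right) D}\right) = - 6 \left(\frac{D}{5} + 6 \left(- \frac{2}{D}\right)\right) = - 6 \left(\frac{D}{5} - \frac{12}{D}\right) = - 6 \left(- \frac{12}{D} + \frac{D}{5}\right) = \frac{72}{D} - \frac{6 D}{5}$)
$s{\left(C \right)} = C + C^{2}$ ($s{\left(C \right)} = C^{2} + C = C + C^{2}$)
$\frac{1}{87 + 106} \cdot 25 + s{\left(P{\left(3 \right)} \right)} = \frac{1}{87 + 106} \cdot 25 + \left(\frac{72}{3} - \frac{18}{5}\right) \left(1 + \left(\frac{72}{3} - \frac{18}{5}\right)\right) = \frac{1}{193} \cdot 25 + \left(72 \cdot \frac{1}{3} - \frac{18}{5}\right) \left(1 + \left(72 \cdot \frac{1}{3} - \frac{18}{5}\right)\right) = \frac{1}{193} \cdot 25 + \left(24 - \frac{18}{5}\right) \left(1 + \left(24 - \frac{18}{5}\right)\right) = \frac{25}{193} + \frac{102 \left(1 + \frac{102}{5}\right)}{5} = \frac{25}{193} + \frac{102}{5} \cdot \frac{107}{5} = \frac{25}{193} + \frac{10914}{25} = \frac{2107027}{4825}$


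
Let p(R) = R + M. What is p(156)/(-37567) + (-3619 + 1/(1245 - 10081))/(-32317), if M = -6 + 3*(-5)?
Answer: 1162748522375/10727370001804 ≈ 0.10839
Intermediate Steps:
M = -21 (M = -6 - 15 = -21)
p(R) = -21 + R (p(R) = R - 21 = -21 + R)
p(156)/(-37567) + (-3619 + 1/(1245 - 10081))/(-32317) = (-21 + 156)/(-37567) + (-3619 + 1/(1245 - 10081))/(-32317) = 135*(-1/37567) + (-3619 + 1/(-8836))*(-1/32317) = -135/37567 + (-3619 - 1/8836)*(-1/32317) = -135/37567 - 31977485/8836*(-1/32317) = -135/37567 + 31977485/285553012 = 1162748522375/10727370001804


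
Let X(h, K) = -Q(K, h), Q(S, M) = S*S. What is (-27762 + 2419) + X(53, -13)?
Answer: -25512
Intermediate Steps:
Q(S, M) = S²
X(h, K) = -K²
(-27762 + 2419) + X(53, -13) = (-27762 + 2419) - 1*(-13)² = -25343 - 1*169 = -25343 - 169 = -25512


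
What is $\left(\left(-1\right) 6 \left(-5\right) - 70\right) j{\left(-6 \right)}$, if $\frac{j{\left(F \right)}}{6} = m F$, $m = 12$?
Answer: $17280$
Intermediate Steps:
$j{\left(F \right)} = 72 F$ ($j{\left(F \right)} = 6 \cdot 12 F = 72 F$)
$\left(\left(-1\right) 6 \left(-5\right) - 70\right) j{\left(-6 \right)} = \left(\left(-1\right) 6 \left(-5\right) - 70\right) 72 \left(-6\right) = \left(\left(-6\right) \left(-5\right) - 70\right) \left(-432\right) = \left(30 - 70\right) \left(-432\right) = \left(-40\right) \left(-432\right) = 17280$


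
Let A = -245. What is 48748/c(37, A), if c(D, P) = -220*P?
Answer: 1741/1925 ≈ 0.90442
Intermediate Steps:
48748/c(37, A) = 48748/((-220*(-245))) = 48748/53900 = 48748*(1/53900) = 1741/1925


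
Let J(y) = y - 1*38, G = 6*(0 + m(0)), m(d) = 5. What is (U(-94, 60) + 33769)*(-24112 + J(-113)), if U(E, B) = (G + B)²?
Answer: -1015867547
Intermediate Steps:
G = 30 (G = 6*(0 + 5) = 6*5 = 30)
J(y) = -38 + y (J(y) = y - 38 = -38 + y)
U(E, B) = (30 + B)²
(U(-94, 60) + 33769)*(-24112 + J(-113)) = ((30 + 60)² + 33769)*(-24112 + (-38 - 113)) = (90² + 33769)*(-24112 - 151) = (8100 + 33769)*(-24263) = 41869*(-24263) = -1015867547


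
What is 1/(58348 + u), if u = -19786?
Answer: 1/38562 ≈ 2.5932e-5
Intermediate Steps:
1/(58348 + u) = 1/(58348 - 19786) = 1/38562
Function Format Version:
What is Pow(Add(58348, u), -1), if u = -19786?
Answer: Rational(1, 38562) ≈ 2.5932e-5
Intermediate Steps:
Pow(Add(58348, u), -1) = Pow(Add(58348, -19786), -1) = Pow(38562, -1) = Rational(1, 38562)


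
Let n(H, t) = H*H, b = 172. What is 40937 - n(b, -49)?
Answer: 11353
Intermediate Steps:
n(H, t) = H²
40937 - n(b, -49) = 40937 - 1*172² = 40937 - 1*29584 = 40937 - 29584 = 11353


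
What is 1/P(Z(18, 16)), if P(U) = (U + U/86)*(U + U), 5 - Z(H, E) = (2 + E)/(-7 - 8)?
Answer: 1075/83607 ≈ 0.012858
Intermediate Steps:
Z(H, E) = 77/15 + E/15 (Z(H, E) = 5 - (2 + E)/(-7 - 8) = 5 - (2 + E)/(-15) = 5 - (2 + E)*(-1)/15 = 5 - (-2/15 - E/15) = 5 + (2/15 + E/15) = 77/15 + E/15)
P(U) = 87*U²/43 (P(U) = (U + U*(1/86))*(2*U) = (U + U/86)*(2*U) = (87*U/86)*(2*U) = 87*U²/43)
1/P(Z(18, 16)) = 1/(87*(77/15 + (1/15)*16)²/43) = 1/(87*(77/15 + 16/15)²/43) = 1/(87*(31/5)²/43) = 1/((87/43)*(961/25)) = 1/(83607/1075) = 1075/83607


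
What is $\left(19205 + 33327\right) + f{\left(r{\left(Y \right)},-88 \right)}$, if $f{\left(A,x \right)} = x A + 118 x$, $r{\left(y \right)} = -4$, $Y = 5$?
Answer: $42500$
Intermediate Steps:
$f{\left(A,x \right)} = 118 x + A x$ ($f{\left(A,x \right)} = A x + 118 x = 118 x + A x$)
$\left(19205 + 33327\right) + f{\left(r{\left(Y \right)},-88 \right)} = \left(19205 + 33327\right) - 88 \left(118 - 4\right) = 52532 - 10032 = 42500$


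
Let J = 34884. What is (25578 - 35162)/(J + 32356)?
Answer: -1198/8405 ≈ -0.14253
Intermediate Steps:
(25578 - 35162)/(J + 32356) = (25578 - 35162)/(34884 + 32356) = -9584/67240 = -9584*1/67240 = -1198/8405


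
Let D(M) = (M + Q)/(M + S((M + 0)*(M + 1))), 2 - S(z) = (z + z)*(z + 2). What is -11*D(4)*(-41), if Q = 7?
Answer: -4961/874 ≈ -5.6762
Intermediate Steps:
S(z) = 2 - 2*z*(2 + z) (S(z) = 2 - (z + z)*(z + 2) = 2 - 2*z*(2 + z))
D(M) = (7 + M)/(2 + M - 4*M*(1 + M) - 2*M²*(1 + M)²) (D(M) = (M + 7)/(M + (2 - 4*(M + 0)*(M + 1) - 2*(M + 0)²*(M + 1)²)) = (7 + M)/(M + (2 - 4*M*(1 + M) - 2*M²*(1 + M)²)) = (7 + M)/(2 + M - 4*M*(1 + M) - 2*M²*(1 + M)²))
-11*D(4)*(-41) = -11*(-7 - 1*4)/(-2 - 1*4 + 2*4²*(1 + 4)² + 4*4*(1 + 4))*(-41) = -11*(-7 - 4)/(-2 - 4 + 2*16*5² + 4*4*5)*(-41) = -11*(-11)/(-2 - 4 + 2*16*25 + 80)*(-41) = -11*(-11)/(-2 - 4 + 800 + 80)*(-41) = -11*(-11)/874*(-41) = -11*(-11/874)*(-41) = (121/874)*(-41) = -4961/874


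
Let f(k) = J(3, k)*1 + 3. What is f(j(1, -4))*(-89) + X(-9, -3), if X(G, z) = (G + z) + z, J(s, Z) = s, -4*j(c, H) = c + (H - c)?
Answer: -549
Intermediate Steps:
j(c, H) = -H/4 (j(c, H) = -(c + (H - c))/4 = -H/4)
X(G, z) = G + 2*z
f(k) = 6 (f(k) = 3*1 + 3 = 3 + 3 = 6)
f(j(1, -4))*(-89) + X(-9, -3) = 6*(-89) + (-9 + 2*(-3)) = -534 + (-9 - 6) = -534 - 15 = -549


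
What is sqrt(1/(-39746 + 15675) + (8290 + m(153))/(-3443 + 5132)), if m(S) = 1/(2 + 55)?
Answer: 2*sqrt(732178378094395859)/772462461 ≈ 2.2154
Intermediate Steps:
m(S) = 1/57
sqrt(1/(-39746 + 15675) + (8290 + m(153))/(-3443 + 5132)) = sqrt(1/(-39746 + 15675) + (8290 + 1/57)/(-3443 + 5132)) = sqrt(1/(-24071) + (472531/57)/1689) = sqrt(-1/24071 + (472531/57)*(1/1689)) = sqrt(-1/24071 + 472531/96273) = sqrt(11374197428/2317387383) = 2*sqrt(732178378094395859)/772462461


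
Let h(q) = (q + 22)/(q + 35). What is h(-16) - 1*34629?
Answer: -657945/19 ≈ -34629.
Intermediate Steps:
h(q) = (22 + q)/(35 + q)
h(-16) - 1*34629 = (22 - 16)/(35 - 16) - 1*34629 = 6/19 - 34629 = -657945/19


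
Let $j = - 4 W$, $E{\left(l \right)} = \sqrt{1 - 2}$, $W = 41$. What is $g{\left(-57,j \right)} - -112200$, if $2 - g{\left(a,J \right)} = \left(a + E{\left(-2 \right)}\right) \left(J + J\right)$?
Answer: $93506 + 328 i \approx 93506.0 + 328.0 i$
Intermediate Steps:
$E{\left(l \right)} = i$ ($E{\left(l \right)} = \sqrt{-1} = i$)
$j = -164$ ($j = \left(-4\right) 41 = -164$)
$g{\left(a,J \right)} = 2 - 2 J \left(i + a\right)$ ($g{\left(a,J \right)} = 2 - \left(a + i\right) \left(J + J\right) = 2 - \left(i + a\right) 2 J = 2 - 2 J \left(i + a\right)$)
$g{\left(-57,j \right)} - -112200 = \left(2 - 2 i \left(-164\right) - \left(-328\right) \left(-57\right)\right) - -112200 = \left(2 + 328 i - 18696\right) + 112200 = \left(-18694 + 328 i\right) + 112200 = 93506 + 328 i$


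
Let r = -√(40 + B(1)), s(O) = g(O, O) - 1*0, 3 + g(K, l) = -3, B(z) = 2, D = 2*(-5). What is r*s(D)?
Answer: 6*√42 ≈ 38.884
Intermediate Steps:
D = -10
g(K, l) = -6 (g(K, l) = -3 - 3 = -6)
s(O) = -6 (s(O) = -6 - 1*0 = -6 + 0 = -6)
r = -√42 (r = -√(40 + 2) = -√42 ≈ -6.4807)
r*s(D) = -√42*(-6) = 6*√42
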